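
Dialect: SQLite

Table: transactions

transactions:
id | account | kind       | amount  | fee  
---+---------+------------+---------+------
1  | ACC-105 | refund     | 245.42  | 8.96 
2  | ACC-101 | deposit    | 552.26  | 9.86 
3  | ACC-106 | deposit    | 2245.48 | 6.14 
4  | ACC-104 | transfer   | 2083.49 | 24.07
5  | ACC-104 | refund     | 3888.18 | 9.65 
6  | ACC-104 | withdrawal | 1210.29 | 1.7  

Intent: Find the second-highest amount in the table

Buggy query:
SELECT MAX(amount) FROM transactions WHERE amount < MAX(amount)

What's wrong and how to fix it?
Bug: MAX(amount) on the right of the comparison is an aggregate-in-WHERE error

Fix: Put the inner MAX in a scalar subquery

Corrected query:
SELECT MAX(amount) FROM transactions WHERE amount < (SELECT MAX(amount) FROM transactions)

Result:
MAX(amount)
-----------
2245.48    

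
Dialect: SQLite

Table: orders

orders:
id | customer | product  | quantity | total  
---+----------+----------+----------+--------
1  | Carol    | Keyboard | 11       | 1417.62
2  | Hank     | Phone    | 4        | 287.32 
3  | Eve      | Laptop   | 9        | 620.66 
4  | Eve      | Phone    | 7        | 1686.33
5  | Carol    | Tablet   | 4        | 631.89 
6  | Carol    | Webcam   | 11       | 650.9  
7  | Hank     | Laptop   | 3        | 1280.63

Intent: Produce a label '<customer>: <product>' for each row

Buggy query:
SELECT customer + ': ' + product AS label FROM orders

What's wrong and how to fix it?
Bug: '+' is numeric addition; on text columns SQLite converts them to 0 instead of concatenating

Fix: Replace + with || to concatenate text

Corrected query:
SELECT customer || ': ' || product AS label FROM orders

Result:
label          
---------------
Carol: Keyboard
Hank: Phone    
Eve: Laptop    
Eve: Phone     
Carol: Tablet  
Carol: Webcam  
Hank: Laptop   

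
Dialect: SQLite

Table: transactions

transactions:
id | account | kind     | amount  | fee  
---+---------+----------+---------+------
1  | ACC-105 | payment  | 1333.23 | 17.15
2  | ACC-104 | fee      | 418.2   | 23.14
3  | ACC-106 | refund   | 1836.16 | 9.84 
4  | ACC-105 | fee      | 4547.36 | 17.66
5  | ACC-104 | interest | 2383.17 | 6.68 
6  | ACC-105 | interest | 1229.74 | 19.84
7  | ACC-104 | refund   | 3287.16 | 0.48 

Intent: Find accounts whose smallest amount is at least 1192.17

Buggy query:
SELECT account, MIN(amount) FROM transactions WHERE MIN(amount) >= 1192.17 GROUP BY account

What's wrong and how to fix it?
Bug: MIN() in WHERE is a misuse of aggregate

Fix: Replace WHERE with HAVING after the GROUP BY

Corrected query:
SELECT account, MIN(amount) FROM transactions GROUP BY account HAVING MIN(amount) >= 1192.17

Result:
account | MIN(amount)
--------+------------
ACC-105 | 1229.74    
ACC-106 | 1836.16    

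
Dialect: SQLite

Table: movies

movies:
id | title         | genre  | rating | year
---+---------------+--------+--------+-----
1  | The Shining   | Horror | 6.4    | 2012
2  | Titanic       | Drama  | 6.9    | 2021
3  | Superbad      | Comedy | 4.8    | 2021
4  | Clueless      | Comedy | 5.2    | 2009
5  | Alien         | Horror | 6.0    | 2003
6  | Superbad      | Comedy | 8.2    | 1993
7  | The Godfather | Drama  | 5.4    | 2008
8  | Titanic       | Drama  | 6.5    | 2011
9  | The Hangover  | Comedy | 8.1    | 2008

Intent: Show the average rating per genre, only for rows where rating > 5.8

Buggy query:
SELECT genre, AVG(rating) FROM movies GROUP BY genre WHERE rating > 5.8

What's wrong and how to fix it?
Bug: WHERE cannot follow GROUP BY

Fix: Move the WHERE clause before GROUP BY

Corrected query:
SELECT genre, AVG(rating) FROM movies WHERE rating > 5.8 GROUP BY genre

Result:
genre  | AVG(rating)
-------+------------
Comedy | 8.15       
Drama  | 6.7        
Horror | 6.2        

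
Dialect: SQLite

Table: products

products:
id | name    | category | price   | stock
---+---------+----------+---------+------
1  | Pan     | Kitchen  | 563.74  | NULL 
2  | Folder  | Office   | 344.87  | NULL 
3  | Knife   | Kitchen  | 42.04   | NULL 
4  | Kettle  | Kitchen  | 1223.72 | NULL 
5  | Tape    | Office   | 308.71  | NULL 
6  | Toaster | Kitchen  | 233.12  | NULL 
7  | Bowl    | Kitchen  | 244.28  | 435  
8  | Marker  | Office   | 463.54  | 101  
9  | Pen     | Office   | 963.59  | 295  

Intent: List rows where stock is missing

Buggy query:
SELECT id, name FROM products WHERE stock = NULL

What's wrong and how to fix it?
Bug: '= NULL' is always unknown in SQL three-valued logic, so no rows match

Fix: Use IS NULL to test for NULL

Corrected query:
SELECT id, name FROM products WHERE stock IS NULL

Result:
id | name   
---+--------
1  | Pan    
2  | Folder 
3  | Knife  
4  | Kettle 
5  | Tape   
6  | Toaster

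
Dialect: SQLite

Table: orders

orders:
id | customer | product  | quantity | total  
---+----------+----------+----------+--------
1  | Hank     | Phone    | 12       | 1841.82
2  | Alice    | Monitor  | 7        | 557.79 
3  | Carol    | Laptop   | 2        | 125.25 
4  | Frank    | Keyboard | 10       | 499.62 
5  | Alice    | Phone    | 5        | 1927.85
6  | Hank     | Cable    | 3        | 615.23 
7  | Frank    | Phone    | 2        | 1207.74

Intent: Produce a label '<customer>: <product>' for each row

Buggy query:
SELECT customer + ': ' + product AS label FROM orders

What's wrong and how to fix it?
Bug: '+' is numeric addition; on text columns SQLite converts them to 0 instead of concatenating

Fix: Replace + with || to concatenate text

Corrected query:
SELECT customer || ': ' || product AS label FROM orders

Result:
label          
---------------
Hank: Phone    
Alice: Monitor 
Carol: Laptop  
Frank: Keyboard
Alice: Phone   
Hank: Cable    
Frank: Phone   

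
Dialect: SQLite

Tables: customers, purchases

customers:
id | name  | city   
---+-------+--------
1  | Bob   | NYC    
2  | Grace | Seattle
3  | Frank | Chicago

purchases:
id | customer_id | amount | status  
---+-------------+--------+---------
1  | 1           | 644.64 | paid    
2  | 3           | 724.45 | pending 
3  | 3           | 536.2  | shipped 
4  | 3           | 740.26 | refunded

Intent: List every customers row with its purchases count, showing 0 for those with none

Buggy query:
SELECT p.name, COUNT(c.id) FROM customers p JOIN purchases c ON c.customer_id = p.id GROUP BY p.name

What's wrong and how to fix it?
Bug: An inner join excludes parents with zero children

Fix: Switch to LEFT JOIN to retain unmatched parent rows

Corrected query:
SELECT p.name, COUNT(c.id) FROM customers p LEFT JOIN purchases c ON c.customer_id = p.id GROUP BY p.name

Result:
name  | COUNT(c.id)
------+------------
Bob   | 1          
Frank | 3          
Grace | 0          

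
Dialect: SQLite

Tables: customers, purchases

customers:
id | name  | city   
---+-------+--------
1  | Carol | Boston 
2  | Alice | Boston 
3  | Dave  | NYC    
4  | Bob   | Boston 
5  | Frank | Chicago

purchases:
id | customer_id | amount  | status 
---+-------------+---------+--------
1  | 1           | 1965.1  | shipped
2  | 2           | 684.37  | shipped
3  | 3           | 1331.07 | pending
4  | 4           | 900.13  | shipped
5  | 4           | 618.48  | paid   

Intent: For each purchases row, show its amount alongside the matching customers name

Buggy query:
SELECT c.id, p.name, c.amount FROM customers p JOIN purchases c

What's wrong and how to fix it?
Bug: JOIN with no ON clause produces a cartesian product; every purchases row pairs with every customers row

Fix: Specify the join condition linking the foreign key to the parent id

Corrected query:
SELECT c.id, p.name, c.amount FROM customers p JOIN purchases c ON c.customer_id = p.id

Result:
id | name  | amount 
---+-------+--------
1  | Carol | 1965.1 
2  | Alice | 684.37 
3  | Dave  | 1331.07
4  | Bob   | 900.13 
5  | Bob   | 618.48 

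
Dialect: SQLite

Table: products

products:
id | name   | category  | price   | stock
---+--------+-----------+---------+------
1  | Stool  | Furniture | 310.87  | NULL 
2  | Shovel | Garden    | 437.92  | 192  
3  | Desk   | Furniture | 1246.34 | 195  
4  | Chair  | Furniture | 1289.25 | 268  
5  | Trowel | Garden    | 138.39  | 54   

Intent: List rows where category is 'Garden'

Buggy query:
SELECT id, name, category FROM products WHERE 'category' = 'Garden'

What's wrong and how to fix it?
Bug: 'category' in single quotes is a string literal, not the column; the comparison is literal-vs-literal and never true

Fix: Remove the quotes around the column name (or use double quotes for an identifier)

Corrected query:
SELECT id, name, category FROM products WHERE category = 'Garden'

Result:
id | name   | category
---+--------+---------
2  | Shovel | Garden  
5  | Trowel | Garden  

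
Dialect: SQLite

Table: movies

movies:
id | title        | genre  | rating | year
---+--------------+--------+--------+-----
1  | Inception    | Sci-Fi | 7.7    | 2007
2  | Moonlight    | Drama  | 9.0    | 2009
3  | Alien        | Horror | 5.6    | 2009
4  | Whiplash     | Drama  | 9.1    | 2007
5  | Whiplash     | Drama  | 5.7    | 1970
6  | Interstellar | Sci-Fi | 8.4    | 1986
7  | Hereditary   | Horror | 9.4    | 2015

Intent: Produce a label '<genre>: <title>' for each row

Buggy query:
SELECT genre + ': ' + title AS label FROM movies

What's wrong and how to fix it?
Bug: SQLite uses || for string concatenation; + coerces text to numbers (yielding 0)

Fix: Use the || operator for string concatenation

Corrected query:
SELECT genre || ': ' || title AS label FROM movies

Result:
label               
--------------------
Sci-Fi: Inception   
Drama: Moonlight    
Horror: Alien       
Drama: Whiplash     
Drama: Whiplash     
Sci-Fi: Interstellar
Horror: Hereditary  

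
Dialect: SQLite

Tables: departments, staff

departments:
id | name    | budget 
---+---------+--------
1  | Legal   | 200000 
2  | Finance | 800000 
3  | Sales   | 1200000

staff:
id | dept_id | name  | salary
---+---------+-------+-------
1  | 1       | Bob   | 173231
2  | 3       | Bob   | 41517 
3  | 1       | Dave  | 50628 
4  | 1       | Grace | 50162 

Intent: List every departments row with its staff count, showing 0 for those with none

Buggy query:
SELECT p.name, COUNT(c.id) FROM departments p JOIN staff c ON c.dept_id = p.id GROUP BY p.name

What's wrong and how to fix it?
Bug: INNER JOIN drops departments rows that have no matching staff rows

Fix: Use LEFT JOIN so parents without children still appear (COUNT(c.id) gives 0)

Corrected query:
SELECT p.name, COUNT(c.id) FROM departments p LEFT JOIN staff c ON c.dept_id = p.id GROUP BY p.name

Result:
name    | COUNT(c.id)
--------+------------
Finance | 0          
Legal   | 3          
Sales   | 1          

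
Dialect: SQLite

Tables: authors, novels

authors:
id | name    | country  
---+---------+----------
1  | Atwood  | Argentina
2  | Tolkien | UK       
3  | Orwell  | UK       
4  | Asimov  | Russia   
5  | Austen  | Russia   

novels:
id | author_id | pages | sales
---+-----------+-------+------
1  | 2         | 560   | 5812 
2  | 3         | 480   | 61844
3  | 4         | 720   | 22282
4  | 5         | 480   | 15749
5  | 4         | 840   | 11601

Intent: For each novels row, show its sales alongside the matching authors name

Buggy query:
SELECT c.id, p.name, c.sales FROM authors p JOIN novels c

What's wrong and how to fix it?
Bug: Missing join condition: each novels row is matched to all authors rows instead of just its own

Fix: Add ON c.author_id = p.id to the JOIN

Corrected query:
SELECT c.id, p.name, c.sales FROM authors p JOIN novels c ON c.author_id = p.id

Result:
id | name    | sales
---+---------+------
1  | Tolkien | 5812 
2  | Orwell  | 61844
3  | Asimov  | 22282
4  | Austen  | 15749
5  | Asimov  | 11601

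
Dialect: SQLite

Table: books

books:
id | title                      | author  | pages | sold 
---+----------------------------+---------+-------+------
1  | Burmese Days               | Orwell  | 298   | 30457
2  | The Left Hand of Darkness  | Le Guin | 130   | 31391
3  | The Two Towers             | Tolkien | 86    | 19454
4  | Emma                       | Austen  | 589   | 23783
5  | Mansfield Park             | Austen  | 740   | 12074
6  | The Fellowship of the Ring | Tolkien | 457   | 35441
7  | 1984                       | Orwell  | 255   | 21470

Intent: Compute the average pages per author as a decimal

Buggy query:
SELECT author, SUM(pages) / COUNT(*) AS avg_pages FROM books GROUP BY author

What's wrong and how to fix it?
Bug: Both operands are integers, so '/' performs integer division and truncates

Fix: Cast one side to REAL so the division keeps the fractional part

Corrected query:
SELECT author, SUM(pages) * 1.0 / COUNT(*) AS avg_pages FROM books GROUP BY author

Result:
author  | avg_pages
--------+----------
Austen  | 664.5    
Le Guin | 130      
Orwell  | 276.5    
Tolkien | 271.5    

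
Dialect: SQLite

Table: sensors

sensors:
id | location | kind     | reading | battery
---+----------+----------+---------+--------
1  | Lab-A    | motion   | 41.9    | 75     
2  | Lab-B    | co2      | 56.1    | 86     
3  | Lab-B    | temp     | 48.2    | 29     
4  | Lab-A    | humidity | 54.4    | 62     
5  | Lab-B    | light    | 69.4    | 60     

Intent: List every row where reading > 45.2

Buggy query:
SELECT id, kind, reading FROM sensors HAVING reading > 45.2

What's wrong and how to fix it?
Bug: This is a non-aggregate query (no GROUP BY, no aggregates), so in SQLite the HAVING clause is invalid here; a row-level condition belongs in WHERE

Fix: Use WHERE for row-level filtering

Corrected query:
SELECT id, kind, reading FROM sensors WHERE reading > 45.2

Result:
id | kind     | reading
---+----------+--------
2  | co2      | 56.1   
3  | temp     | 48.2   
4  | humidity | 54.4   
5  | light    | 69.4   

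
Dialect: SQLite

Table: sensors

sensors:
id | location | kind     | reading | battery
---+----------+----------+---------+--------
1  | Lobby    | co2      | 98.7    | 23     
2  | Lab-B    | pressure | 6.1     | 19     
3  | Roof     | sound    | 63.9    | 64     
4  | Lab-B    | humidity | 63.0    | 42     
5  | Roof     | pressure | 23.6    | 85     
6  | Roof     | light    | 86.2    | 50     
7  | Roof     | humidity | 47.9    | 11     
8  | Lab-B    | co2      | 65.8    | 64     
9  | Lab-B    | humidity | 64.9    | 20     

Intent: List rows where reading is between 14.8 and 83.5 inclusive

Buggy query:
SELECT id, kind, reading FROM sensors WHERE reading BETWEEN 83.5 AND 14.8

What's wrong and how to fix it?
Bug: BETWEEN expects the lower bound first; with 83.5 AND 14.8 the range is empty

Fix: Swap the bounds so the smaller value comes first

Corrected query:
SELECT id, kind, reading FROM sensors WHERE reading BETWEEN 14.8 AND 83.5

Result:
id | kind     | reading
---+----------+--------
3  | sound    | 63.9   
4  | humidity | 63     
5  | pressure | 23.6   
7  | humidity | 47.9   
8  | co2      | 65.8   
9  | humidity | 64.9   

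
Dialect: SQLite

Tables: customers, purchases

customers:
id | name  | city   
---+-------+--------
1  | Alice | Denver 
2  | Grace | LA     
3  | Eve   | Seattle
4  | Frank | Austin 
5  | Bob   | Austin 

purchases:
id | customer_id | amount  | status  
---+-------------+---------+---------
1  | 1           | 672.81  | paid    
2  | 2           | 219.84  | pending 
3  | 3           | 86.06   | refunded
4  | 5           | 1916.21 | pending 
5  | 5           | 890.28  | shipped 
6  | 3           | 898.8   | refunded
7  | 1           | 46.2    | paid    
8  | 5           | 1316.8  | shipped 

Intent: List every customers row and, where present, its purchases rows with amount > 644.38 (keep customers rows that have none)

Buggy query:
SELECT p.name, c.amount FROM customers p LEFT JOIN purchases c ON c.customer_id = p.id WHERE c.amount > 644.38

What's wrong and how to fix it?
Bug: Filtering c.amount in WHERE discards the NULL rows produced by LEFT JOIN, turning it into an inner join

Fix: Put 'c.amount > 644.38' in the JOIN's ON clause instead of WHERE

Corrected query:
SELECT p.name, c.amount FROM customers p LEFT JOIN purchases c ON c.customer_id = p.id AND c.amount > 644.38

Result:
name  | amount 
------+--------
Alice | 672.81 
Grace | NULL   
Eve   | 898.8  
Frank | NULL   
Bob   | 890.28 
Bob   | 1316.8 
Bob   | 1916.21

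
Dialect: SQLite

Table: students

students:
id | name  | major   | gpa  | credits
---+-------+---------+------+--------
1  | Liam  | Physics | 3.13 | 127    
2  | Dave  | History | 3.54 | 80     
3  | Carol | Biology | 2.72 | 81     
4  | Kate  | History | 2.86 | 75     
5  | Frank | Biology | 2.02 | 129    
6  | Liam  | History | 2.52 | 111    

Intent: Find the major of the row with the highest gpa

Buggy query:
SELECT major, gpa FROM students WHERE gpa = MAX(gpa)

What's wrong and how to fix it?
Bug: WHERE is evaluated per row; an aggregate over the whole table isn't defined there

Fix: Wrap MAX in a scalar subquery so WHERE compares against a single value

Corrected query:
SELECT major, gpa FROM students WHERE gpa = (SELECT MAX(gpa) FROM students)

Result:
major   | gpa 
--------+-----
History | 3.54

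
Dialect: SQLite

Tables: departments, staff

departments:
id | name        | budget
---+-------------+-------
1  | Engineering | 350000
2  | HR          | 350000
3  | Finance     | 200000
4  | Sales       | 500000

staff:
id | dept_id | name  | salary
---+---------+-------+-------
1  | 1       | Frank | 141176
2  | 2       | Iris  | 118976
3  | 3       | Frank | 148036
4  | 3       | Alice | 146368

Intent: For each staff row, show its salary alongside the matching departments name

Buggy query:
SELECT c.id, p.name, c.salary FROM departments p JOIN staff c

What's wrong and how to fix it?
Bug: Missing join condition: each staff row is matched to all departments rows instead of just its own

Fix: Specify the join condition linking the foreign key to the parent id

Corrected query:
SELECT c.id, p.name, c.salary FROM departments p JOIN staff c ON c.dept_id = p.id

Result:
id | name        | salary
---+-------------+-------
1  | Engineering | 141176
2  | HR          | 118976
3  | Finance     | 148036
4  | Finance     | 146368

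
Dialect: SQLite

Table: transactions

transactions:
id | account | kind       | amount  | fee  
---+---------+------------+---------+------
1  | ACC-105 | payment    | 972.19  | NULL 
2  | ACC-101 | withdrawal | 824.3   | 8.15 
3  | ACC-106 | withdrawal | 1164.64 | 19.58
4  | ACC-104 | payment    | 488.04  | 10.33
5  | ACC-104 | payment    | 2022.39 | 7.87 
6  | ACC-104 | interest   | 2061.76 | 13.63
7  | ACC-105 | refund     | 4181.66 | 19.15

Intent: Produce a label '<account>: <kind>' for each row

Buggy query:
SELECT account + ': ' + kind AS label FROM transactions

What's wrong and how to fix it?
Bug: '+' is numeric addition; on text columns SQLite converts them to 0 instead of concatenating

Fix: Use the || operator for string concatenation

Corrected query:
SELECT account || ': ' || kind AS label FROM transactions

Result:
label              
-------------------
ACC-105: payment   
ACC-101: withdrawal
ACC-106: withdrawal
ACC-104: payment   
ACC-104: payment   
ACC-104: interest  
ACC-105: refund    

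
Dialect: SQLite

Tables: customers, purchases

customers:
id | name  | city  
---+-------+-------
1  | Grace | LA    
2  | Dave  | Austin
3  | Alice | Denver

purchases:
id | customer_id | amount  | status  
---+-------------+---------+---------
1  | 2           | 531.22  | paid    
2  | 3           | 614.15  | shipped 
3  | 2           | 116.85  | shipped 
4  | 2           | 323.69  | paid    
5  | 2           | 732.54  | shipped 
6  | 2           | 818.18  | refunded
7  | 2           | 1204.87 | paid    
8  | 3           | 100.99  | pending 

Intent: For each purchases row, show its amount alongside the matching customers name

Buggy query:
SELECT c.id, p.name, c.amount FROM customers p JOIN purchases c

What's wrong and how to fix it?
Bug: JOIN with no ON clause produces a cartesian product; every purchases row pairs with every customers row

Fix: Specify the join condition linking the foreign key to the parent id

Corrected query:
SELECT c.id, p.name, c.amount FROM customers p JOIN purchases c ON c.customer_id = p.id

Result:
id | name  | amount 
---+-------+--------
1  | Dave  | 531.22 
2  | Alice | 614.15 
3  | Dave  | 116.85 
4  | Dave  | 323.69 
5  | Dave  | 732.54 
6  | Dave  | 818.18 
7  | Dave  | 1204.87
8  | Alice | 100.99 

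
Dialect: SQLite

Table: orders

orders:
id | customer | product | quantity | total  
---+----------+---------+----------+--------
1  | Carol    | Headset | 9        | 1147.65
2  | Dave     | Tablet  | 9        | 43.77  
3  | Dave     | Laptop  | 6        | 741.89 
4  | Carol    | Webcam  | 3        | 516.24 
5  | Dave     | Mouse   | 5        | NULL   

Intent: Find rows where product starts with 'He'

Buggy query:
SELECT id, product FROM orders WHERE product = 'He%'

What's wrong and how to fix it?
Bug: Wildcards only work with LIKE; '=' treats '%' as a literal character

Fix: Replace '=' with LIKE so 'He%' is treated as a pattern

Corrected query:
SELECT id, product FROM orders WHERE product LIKE 'He%'

Result:
id | product
---+--------
1  | Headset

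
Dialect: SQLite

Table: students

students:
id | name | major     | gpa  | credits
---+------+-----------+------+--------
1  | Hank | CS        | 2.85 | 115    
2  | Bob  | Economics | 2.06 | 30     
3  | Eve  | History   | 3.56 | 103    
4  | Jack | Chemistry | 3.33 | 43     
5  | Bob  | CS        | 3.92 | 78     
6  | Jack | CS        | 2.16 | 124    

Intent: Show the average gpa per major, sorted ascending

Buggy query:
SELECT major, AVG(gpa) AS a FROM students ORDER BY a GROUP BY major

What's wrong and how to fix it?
Bug: ORDER BY appears before GROUP BY; SQL clause order requires GROUP BY first

Fix: Move ORDER BY to the end, after GROUP BY

Corrected query:
SELECT major, AVG(gpa) AS a FROM students GROUP BY major ORDER BY a

Result:
major     | a       
----------+---------
Economics | 2.06    
CS        | 2.976667
Chemistry | 3.33    
History   | 3.56    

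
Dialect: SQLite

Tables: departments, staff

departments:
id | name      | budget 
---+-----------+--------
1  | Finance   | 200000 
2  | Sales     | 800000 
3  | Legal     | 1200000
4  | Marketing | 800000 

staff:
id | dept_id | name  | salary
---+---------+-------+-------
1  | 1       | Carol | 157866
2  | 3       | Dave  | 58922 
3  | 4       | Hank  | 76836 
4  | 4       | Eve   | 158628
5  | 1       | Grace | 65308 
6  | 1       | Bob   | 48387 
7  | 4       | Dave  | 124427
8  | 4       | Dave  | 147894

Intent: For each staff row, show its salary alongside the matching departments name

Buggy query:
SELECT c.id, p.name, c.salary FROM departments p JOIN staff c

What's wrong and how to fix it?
Bug: Missing join condition: each staff row is matched to all departments rows instead of just its own

Fix: Add ON c.dept_id = p.id to the JOIN

Corrected query:
SELECT c.id, p.name, c.salary FROM departments p JOIN staff c ON c.dept_id = p.id

Result:
id | name      | salary
---+-----------+-------
1  | Finance   | 157866
2  | Legal     | 58922 
3  | Marketing | 76836 
4  | Marketing | 158628
5  | Finance   | 65308 
6  | Finance   | 48387 
7  | Marketing | 124427
8  | Marketing | 147894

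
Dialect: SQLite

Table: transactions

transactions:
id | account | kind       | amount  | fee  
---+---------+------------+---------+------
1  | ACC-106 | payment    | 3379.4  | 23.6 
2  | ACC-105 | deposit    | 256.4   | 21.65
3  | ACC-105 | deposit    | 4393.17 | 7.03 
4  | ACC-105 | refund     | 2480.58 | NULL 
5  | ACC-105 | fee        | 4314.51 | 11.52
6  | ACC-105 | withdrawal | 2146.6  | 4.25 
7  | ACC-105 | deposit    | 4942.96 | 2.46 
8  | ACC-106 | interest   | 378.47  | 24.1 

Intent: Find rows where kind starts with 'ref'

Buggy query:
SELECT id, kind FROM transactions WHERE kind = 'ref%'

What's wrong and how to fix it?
Bug: '=' compares the literal string including the % character; pattern matching needs LIKE

Fix: Replace '=' with LIKE so 'ref%' is treated as a pattern

Corrected query:
SELECT id, kind FROM transactions WHERE kind LIKE 'ref%'

Result:
id | kind  
---+-------
4  | refund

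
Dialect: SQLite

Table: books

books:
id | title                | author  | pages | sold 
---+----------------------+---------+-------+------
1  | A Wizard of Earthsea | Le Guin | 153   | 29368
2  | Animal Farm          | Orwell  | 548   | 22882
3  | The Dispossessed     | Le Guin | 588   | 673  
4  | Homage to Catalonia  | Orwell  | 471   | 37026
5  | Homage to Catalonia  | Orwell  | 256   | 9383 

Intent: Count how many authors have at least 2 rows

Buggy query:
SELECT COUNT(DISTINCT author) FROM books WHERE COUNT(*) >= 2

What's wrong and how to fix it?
Bug: WHERE filters individual rows, not groups, so a group-level COUNT is invalid there

Fix: Use a subquery that GROUPs and filters with HAVING, then count its rows

Corrected query:
SELECT COUNT(*) FROM (SELECT author FROM books GROUP BY author HAVING COUNT(*) >= 2)

Result:
COUNT(*)
--------
2       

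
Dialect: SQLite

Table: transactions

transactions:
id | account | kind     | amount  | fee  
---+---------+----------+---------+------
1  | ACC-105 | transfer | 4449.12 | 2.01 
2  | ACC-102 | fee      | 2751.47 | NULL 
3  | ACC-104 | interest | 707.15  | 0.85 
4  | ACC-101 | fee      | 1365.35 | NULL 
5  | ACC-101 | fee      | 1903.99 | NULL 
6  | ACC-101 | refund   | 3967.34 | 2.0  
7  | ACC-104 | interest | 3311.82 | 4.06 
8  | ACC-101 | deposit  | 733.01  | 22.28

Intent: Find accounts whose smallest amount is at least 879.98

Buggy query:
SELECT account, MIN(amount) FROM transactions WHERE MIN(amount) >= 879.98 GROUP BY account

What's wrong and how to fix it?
Bug: Aggregates like MIN are computed per group after WHERE runs

Fix: Use HAVING for the per-group MIN condition

Corrected query:
SELECT account, MIN(amount) FROM transactions GROUP BY account HAVING MIN(amount) >= 879.98

Result:
account | MIN(amount)
--------+------------
ACC-102 | 2751.47    
ACC-105 | 4449.12    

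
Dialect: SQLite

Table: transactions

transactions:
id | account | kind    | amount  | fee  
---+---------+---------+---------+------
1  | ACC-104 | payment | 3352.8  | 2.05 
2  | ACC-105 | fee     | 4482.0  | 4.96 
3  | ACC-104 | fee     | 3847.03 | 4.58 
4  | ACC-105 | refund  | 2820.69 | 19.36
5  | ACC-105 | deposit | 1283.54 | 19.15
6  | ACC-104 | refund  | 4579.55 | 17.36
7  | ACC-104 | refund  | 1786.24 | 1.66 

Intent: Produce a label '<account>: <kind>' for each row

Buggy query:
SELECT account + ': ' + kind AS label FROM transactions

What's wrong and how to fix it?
Bug: SQLite uses || for string concatenation; + coerces text to numbers (yielding 0)

Fix: Use the || operator for string concatenation

Corrected query:
SELECT account || ': ' || kind AS label FROM transactions

Result:
label           
----------------
ACC-104: payment
ACC-105: fee    
ACC-104: fee    
ACC-105: refund 
ACC-105: deposit
ACC-104: refund 
ACC-104: refund 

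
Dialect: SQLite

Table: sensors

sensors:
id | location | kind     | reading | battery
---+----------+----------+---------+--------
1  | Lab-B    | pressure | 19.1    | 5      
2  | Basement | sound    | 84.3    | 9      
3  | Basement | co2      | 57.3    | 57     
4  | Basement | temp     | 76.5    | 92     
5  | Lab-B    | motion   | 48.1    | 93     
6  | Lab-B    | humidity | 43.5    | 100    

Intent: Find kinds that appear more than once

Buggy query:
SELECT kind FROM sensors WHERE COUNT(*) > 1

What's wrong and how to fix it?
Bug: WHERE can't reference COUNT(*); aggregates are computed after WHERE

Fix: GROUP BY kind, then filter groups with HAVING COUNT(*) > 1

Corrected query:
SELECT kind FROM sensors GROUP BY kind HAVING COUNT(*) > 1

Result:
(no rows)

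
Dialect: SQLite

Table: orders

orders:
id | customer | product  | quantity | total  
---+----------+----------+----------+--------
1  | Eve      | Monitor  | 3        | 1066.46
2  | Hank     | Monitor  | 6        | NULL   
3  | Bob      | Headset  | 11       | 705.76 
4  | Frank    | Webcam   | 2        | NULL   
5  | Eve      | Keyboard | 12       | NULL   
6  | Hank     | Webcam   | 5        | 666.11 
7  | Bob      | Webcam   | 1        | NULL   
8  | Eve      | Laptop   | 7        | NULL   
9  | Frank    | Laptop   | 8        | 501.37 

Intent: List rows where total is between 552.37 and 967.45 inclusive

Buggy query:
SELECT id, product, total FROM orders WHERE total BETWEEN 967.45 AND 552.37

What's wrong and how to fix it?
Bug: BETWEEN expects the lower bound first; with 967.45 AND 552.37 the range is empty

Fix: Swap the bounds so the smaller value comes first

Corrected query:
SELECT id, product, total FROM orders WHERE total BETWEEN 552.37 AND 967.45

Result:
id | product | total 
---+---------+-------
3  | Headset | 705.76
6  | Webcam  | 666.11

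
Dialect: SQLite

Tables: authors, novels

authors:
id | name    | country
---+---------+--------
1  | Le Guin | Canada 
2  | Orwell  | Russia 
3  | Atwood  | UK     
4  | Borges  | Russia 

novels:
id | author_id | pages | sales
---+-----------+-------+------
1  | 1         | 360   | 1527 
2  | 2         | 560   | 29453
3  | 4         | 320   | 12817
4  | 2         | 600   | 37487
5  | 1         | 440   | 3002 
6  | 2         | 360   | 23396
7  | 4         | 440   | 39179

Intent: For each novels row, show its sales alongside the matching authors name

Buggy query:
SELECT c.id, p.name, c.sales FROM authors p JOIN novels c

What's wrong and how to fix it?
Bug: JOIN with no ON clause produces a cartesian product; every novels row pairs with every authors row

Fix: Add ON c.author_id = p.id to the JOIN

Corrected query:
SELECT c.id, p.name, c.sales FROM authors p JOIN novels c ON c.author_id = p.id

Result:
id | name    | sales
---+---------+------
1  | Le Guin | 1527 
2  | Orwell  | 29453
3  | Borges  | 12817
4  | Orwell  | 37487
5  | Le Guin | 3002 
6  | Orwell  | 23396
7  | Borges  | 39179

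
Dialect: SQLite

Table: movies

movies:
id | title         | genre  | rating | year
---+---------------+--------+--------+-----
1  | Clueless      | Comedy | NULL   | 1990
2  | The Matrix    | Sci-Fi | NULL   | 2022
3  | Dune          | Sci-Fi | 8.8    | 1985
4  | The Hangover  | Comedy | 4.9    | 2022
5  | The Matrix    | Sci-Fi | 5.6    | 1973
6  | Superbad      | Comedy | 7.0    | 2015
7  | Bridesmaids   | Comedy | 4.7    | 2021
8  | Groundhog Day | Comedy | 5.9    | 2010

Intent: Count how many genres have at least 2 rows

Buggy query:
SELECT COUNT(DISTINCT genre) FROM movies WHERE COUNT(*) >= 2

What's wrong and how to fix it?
Bug: WHERE filters individual rows, not groups, so a group-level COUNT is invalid there

Fix: Use a subquery that GROUPs and filters with HAVING, then count its rows

Corrected query:
SELECT COUNT(*) FROM (SELECT genre FROM movies GROUP BY genre HAVING COUNT(*) >= 2)

Result:
COUNT(*)
--------
2       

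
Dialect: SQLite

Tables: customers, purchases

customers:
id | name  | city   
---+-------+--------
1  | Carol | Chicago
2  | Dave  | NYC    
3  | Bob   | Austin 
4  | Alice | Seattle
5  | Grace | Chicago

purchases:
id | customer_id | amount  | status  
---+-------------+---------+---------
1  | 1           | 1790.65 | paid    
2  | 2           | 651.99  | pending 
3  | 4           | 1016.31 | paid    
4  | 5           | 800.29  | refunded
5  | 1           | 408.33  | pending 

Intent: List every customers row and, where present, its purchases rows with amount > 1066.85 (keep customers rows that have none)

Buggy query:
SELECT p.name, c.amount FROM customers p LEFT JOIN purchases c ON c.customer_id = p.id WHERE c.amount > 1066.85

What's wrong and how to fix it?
Bug: A WHERE condition on the right-hand table after LEFT JOIN drops unmatched parents

Fix: Move the right-table condition into the ON clause so unmatched parents are kept

Corrected query:
SELECT p.name, c.amount FROM customers p LEFT JOIN purchases c ON c.customer_id = p.id AND c.amount > 1066.85

Result:
name  | amount 
------+--------
Carol | 1790.65
Dave  | NULL   
Bob   | NULL   
Alice | NULL   
Grace | NULL   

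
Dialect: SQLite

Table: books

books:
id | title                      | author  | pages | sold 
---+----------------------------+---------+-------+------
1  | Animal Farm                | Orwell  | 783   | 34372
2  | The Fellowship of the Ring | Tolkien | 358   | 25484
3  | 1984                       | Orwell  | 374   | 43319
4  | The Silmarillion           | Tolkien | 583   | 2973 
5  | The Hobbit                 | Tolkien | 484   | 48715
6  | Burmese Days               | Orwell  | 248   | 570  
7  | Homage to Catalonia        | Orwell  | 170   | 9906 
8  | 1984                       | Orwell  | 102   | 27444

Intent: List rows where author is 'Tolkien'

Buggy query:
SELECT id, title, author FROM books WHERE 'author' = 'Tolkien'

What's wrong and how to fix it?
Bug: Single quotes denote string literals in SQL; the column name is being compared as a constant string

Fix: Remove the quotes around the column name (or use double quotes for an identifier)

Corrected query:
SELECT id, title, author FROM books WHERE author = 'Tolkien'

Result:
id | title                      | author 
---+----------------------------+--------
2  | The Fellowship of the Ring | Tolkien
4  | The Silmarillion           | Tolkien
5  | The Hobbit                 | Tolkien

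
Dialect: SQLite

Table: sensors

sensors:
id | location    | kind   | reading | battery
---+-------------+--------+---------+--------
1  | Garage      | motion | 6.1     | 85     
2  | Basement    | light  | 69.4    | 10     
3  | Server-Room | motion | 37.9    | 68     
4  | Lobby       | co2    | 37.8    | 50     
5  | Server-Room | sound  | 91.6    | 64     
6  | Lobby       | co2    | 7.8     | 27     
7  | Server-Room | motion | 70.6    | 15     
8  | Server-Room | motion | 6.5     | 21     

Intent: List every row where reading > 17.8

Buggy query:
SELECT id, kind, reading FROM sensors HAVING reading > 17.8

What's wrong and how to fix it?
Bug: HAVING filters the output of aggregation, but this query has no GROUP BY and no aggregate functions, so SQLite rejects it (HAVING clause on a non-aggregate query); the condition here is per row

Fix: Use WHERE for row-level filtering

Corrected query:
SELECT id, kind, reading FROM sensors WHERE reading > 17.8

Result:
id | kind   | reading
---+--------+--------
2  | light  | 69.4   
3  | motion | 37.9   
4  | co2    | 37.8   
5  | sound  | 91.6   
7  | motion | 70.6   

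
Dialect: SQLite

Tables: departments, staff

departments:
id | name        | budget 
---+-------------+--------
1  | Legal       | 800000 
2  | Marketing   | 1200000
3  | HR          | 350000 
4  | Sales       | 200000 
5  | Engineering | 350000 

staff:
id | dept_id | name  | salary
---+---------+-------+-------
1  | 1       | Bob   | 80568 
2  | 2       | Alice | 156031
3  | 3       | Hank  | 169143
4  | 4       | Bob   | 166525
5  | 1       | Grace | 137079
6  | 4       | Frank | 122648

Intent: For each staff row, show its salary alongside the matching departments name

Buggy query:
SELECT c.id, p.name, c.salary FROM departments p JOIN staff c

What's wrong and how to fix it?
Bug: JOIN with no ON clause produces a cartesian product; every staff row pairs with every departments row

Fix: Add ON c.dept_id = p.id to the JOIN

Corrected query:
SELECT c.id, p.name, c.salary FROM departments p JOIN staff c ON c.dept_id = p.id

Result:
id | name      | salary
---+-----------+-------
1  | Legal     | 80568 
2  | Marketing | 156031
3  | HR        | 169143
4  | Sales     | 166525
5  | Legal     | 137079
6  | Sales     | 122648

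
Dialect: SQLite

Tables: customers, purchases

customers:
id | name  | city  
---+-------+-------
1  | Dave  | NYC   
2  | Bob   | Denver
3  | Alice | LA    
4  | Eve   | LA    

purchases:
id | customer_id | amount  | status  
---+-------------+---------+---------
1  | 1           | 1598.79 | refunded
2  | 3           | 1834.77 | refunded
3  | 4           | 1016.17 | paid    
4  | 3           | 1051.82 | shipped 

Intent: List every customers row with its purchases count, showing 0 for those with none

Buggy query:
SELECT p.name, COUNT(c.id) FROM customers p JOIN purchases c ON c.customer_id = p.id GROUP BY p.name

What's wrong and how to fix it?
Bug: INNER JOIN drops customers rows that have no matching purchases rows

Fix: Use LEFT JOIN so parents without children still appear (COUNT(c.id) gives 0)

Corrected query:
SELECT p.name, COUNT(c.id) FROM customers p LEFT JOIN purchases c ON c.customer_id = p.id GROUP BY p.name

Result:
name  | COUNT(c.id)
------+------------
Alice | 2          
Bob   | 0          
Dave  | 1          
Eve   | 1          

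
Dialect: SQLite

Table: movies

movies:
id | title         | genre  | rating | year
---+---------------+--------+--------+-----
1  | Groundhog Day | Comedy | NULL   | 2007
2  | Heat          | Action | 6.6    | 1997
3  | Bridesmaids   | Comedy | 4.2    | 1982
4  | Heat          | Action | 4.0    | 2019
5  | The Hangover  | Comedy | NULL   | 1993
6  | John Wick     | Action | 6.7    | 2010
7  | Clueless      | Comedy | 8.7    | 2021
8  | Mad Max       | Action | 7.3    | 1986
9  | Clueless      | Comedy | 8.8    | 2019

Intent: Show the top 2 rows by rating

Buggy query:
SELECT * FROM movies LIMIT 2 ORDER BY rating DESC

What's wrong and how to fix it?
Bug: ORDER BY cannot follow LIMIT; LIMIT is the final clause

Fix: Swap the clauses: ORDER BY first, then LIMIT

Corrected query:
SELECT * FROM movies ORDER BY rating DESC LIMIT 2

Result:
id | title    | genre  | rating | year
---+----------+--------+--------+-----
9  | Clueless | Comedy | 8.8    | 2019
7  | Clueless | Comedy | 8.7    | 2021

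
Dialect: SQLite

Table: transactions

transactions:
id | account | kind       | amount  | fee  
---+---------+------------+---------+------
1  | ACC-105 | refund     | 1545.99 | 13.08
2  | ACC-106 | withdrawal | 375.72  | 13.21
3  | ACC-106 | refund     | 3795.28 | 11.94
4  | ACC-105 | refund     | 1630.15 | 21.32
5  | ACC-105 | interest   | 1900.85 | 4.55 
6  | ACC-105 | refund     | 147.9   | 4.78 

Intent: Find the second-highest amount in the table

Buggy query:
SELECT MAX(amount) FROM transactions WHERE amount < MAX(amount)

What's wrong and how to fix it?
Bug: The inner MAX is an aggregate inside WHERE, which is not allowed

Fix: Compute the overall MAX in a subquery, then take MAX of rows below it

Corrected query:
SELECT MAX(amount) FROM transactions WHERE amount < (SELECT MAX(amount) FROM transactions)

Result:
MAX(amount)
-----------
1900.85    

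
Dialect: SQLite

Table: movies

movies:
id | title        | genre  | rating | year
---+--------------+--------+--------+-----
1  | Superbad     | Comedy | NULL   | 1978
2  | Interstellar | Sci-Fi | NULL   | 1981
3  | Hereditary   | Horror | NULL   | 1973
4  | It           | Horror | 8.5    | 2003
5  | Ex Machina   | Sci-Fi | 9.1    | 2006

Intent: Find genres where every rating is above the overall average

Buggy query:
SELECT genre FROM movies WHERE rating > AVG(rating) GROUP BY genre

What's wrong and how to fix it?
Bug: AVG() is an aggregate; it can't sit directly in WHERE

Fix: Compute the overall average in a scalar subquery and compare each group's MIN against it in HAVING

Corrected query:
SELECT genre FROM movies GROUP BY genre HAVING MIN(rating) > (SELECT AVG(rating) FROM movies)

Result:
genre 
------
Sci-Fi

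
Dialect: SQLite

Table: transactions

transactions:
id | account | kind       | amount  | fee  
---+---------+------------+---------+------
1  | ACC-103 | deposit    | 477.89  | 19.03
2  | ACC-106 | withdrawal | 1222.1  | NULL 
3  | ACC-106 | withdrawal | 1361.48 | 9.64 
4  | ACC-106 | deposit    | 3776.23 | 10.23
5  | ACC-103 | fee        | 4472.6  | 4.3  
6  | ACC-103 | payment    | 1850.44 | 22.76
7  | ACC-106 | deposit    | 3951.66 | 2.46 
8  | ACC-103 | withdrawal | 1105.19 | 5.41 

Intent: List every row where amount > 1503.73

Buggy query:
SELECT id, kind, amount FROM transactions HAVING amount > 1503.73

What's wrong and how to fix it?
Bug: This is a non-aggregate query (no GROUP BY, no aggregates), so in SQLite the HAVING clause is invalid here; a row-level condition belongs in WHERE

Fix: Use WHERE for row-level filtering

Corrected query:
SELECT id, kind, amount FROM transactions WHERE amount > 1503.73

Result:
id | kind    | amount 
---+---------+--------
4  | deposit | 3776.23
5  | fee     | 4472.6 
6  | payment | 1850.44
7  | deposit | 3951.66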